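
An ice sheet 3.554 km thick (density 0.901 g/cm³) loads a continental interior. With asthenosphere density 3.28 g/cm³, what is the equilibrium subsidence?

0.976 km

For local isostatic compensation: the ice load ρ_ice t is balanced by mantle displaced below, ρ_m s.
s = t ρ_ice / ρ_m = 3.554 km × 0.901/3.28 = 0.976 km.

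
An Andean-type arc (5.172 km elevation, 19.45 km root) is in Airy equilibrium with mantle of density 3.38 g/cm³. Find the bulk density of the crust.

2.67 g/cm³

ρ_c h = (ρ_m − ρ_c) r → ρ_c (h + r) = ρ_m r → ρ_c = ρ_m r / (h + r).
ρ_c = 3.38 × 19.45 km / (5.172 km + 19.45 km) = 2.67 g/cm³.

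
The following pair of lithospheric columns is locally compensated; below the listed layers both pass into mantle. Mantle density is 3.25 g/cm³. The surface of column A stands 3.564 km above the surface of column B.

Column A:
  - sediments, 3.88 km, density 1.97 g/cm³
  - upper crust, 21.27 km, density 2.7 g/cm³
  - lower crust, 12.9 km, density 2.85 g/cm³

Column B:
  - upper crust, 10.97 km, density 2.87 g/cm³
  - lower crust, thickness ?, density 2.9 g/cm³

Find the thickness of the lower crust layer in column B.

17.4 km

Take the compensation level at the base of the deeper column (depth z_c below the surface of column A) and equate Σ ρ_i t_i down to z_c; mantle fills any gap and the z_c terms cancel.
Column A: 3.88×1.97 + 21.27×2.7 + 12.9×2.85 + (z_c − 38.05)×3.25
Column B: 3.564×0 + 10.97×2.87 + x×2.9 + (z_c − 3.564 − 10.97 − x)×3.25
The z_c×3.25 term appears on both sides and cancels. Collect the known terms of each column as K = Σ(ρt)_known − 3.25 × (depth of known layers): K_A = 101.8376 − 3.25×38.05 = −21.8249; K_B = 31.4839 − 3.25×(3.564 + 10.97) = −15.7516.
Balance: K_A = K_B − x×(3.25 − 2.9), so x = (K_B − K_A)/(3.25 − 2.9) = 6.0733/0.35 = 17.4 km.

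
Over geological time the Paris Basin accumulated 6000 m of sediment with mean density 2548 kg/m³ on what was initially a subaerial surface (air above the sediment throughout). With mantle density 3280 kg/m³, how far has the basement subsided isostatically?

Subaerial load: s = t ρ_sed / ρ_m = 6000 m × 2548/3280 = 4660 m.

4660 m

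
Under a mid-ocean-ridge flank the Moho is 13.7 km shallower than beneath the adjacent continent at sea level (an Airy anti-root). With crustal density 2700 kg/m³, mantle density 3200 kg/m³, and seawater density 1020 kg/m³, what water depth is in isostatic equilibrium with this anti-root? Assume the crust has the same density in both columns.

Replacing a thickness d of crust by seawater at the top must be balanced by replacing crust with mantle at the base: d (ρ_c − ρ_w) = a (ρ_m − ρ_c).
d = a (ρ_m − ρ_c)/(ρ_c − ρ_w) = 13.7 km × 500/1680 = 4.08 km.

4.08 km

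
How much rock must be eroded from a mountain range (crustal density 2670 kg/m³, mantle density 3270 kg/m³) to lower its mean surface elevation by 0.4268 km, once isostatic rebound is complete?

Net drop Δ = e − u = e − e ρ_c/ρ_m = e (ρ_m − ρ_c)/ρ_m.
e = Δ ρ_m/(ρ_m − ρ_c) = 0.4268 km × 3270/600 = 2.33 km.

2.33 km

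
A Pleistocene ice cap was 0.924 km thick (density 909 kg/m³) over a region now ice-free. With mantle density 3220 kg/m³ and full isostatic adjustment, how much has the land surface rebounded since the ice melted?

Removing the load lets mantle flow back in; uplift u satisfies ρ_ice t = ρ_m u.
u = t ρ_ice/ρ_m = 0.924 km × 909/3220 = 0.261 km.

0.261 km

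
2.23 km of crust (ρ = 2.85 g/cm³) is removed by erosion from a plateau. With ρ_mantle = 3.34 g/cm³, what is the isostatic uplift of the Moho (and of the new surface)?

1.9 km

Unloading: uplift u = e ρ_c/ρ_m = 2.23 km × 2.85/3.34 = 1.9 km.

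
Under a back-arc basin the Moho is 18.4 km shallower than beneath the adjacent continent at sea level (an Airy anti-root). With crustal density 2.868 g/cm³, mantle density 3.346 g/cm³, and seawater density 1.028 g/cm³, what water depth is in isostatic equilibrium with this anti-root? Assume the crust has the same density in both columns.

4.78 km

Replacing a thickness d of crust by seawater at the top must be balanced by replacing crust with mantle at the base: d (ρ_c − ρ_w) = a (ρ_m − ρ_c).
d = a (ρ_m − ρ_c)/(ρ_c − ρ_w) = 18.4 km × 0.478/1.84 = 4.78 km.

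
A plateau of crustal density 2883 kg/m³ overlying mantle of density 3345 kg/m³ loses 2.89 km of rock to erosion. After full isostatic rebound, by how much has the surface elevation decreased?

0.399 km

Rebound u = e ρ_c/ρ_m = 2.89 km × 2883/3345 = 2.491 km.
Net surface drop = e − u = 2.89 km − 2.491 km = e (ρ_m − ρ_c)/ρ_m = 0.399 km.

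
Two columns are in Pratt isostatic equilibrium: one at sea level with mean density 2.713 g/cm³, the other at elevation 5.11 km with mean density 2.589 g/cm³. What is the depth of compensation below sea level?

107 km

ρ_ref D = ρ (D + h) → D (ρ_ref − ρ) = ρ h.
D = ρ h/(ρ_ref − ρ) = 2.589 × 5.11 km/(2.713 − 2.589) = 107 km.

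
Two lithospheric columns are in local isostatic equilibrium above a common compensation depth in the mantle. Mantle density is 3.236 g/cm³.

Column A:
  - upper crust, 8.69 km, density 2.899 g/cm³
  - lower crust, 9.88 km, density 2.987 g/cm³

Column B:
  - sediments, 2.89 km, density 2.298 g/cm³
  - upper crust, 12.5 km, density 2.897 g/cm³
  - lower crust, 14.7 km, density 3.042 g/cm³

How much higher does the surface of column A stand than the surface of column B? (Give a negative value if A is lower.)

−1.36 km

For any compensation level in the mantle, the mantle terms cancel and isostasy reduces to e = (Σt_A − Σt_B) − (Σ(ρt)_A − Σ(ρt)_B) / ρ_m.
Σt_A = 18.57 km; Σt_B = 30.09 km; Σ(ρt)_A = 54.70387; Σ(ρt)_B = 87.57112 (in km·g/cm³).
e = (18.57 − 30.09) − (54.70387 − 87.57112) / 3.236 = −1.36 km.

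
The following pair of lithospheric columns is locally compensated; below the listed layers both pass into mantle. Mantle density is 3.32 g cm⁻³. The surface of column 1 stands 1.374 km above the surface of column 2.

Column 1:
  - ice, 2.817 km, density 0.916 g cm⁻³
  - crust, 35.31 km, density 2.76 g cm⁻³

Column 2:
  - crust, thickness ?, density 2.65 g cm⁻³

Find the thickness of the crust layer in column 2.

Take the compensation level at the base of the deeper column (depth z_c below the surface of column 1) and equate Σ ρ_i t_i down to z_c; mantle fills any gap and the z_c terms cancel.
Column 1: 2.817×0.916 + 35.31×2.76 + (z_c − 38.127)×3.32
Column 2: 1.374×0 + x×2.65 + (z_c − 1.374 − 0 − x)×3.32
The z_c×3.32 term appears on both sides and cancels. Collect the known terms of each column as K = Σ(ρt)_known − 3.32 × (depth of known layers): K_1 = 100.035972 − 3.32×38.127 = −26.545668; K_2 = 0 − 3.32×(1.374 + 0) = −4.56168.
Balance: K_1 = K_2 − x×(3.32 − 2.65), so x = (K_2 − K_1)/(3.32 − 2.65) = 21.984/0.67 = 32.8 km.

32.8 km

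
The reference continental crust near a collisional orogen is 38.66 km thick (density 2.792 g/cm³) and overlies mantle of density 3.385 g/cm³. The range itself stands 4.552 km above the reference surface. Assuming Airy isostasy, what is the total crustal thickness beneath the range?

64.6 km

Root depth r = h ρ_c / (ρ_m − ρ_c) = 4.552 km × 2.792 / 0.593 = 21.43 km.
Total thickness = T + h + r = 38.66 km + 4.552 km + 21.43 km = 64.6 km.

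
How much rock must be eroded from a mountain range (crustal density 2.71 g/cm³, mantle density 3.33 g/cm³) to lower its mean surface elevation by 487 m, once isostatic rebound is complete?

2620 m

Net drop Δ = e − u = e − e ρ_c/ρ_m = e (ρ_m − ρ_c)/ρ_m.
e = Δ ρ_m/(ρ_m − ρ_c) = 487 m × 3.33/0.62 = 2620 m.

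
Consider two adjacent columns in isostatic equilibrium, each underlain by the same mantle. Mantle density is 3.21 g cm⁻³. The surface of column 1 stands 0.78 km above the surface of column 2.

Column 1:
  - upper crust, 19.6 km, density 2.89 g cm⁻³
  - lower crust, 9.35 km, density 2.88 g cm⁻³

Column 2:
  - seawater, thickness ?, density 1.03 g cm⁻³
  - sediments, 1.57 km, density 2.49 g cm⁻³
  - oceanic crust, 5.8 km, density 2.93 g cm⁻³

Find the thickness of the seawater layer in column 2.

1.88 km

Take the compensation level at the base of the deeper column (depth z_c below the surface of column 1) and equate Σ ρ_i t_i down to z_c; mantle fills any gap and the z_c terms cancel.
Column 1: 19.6×2.89 + 9.35×2.88 + (z_c − 28.95)×3.21
Column 2: 0.78×0 + x×1.03 + 1.57×2.49 + 5.8×2.93 + (z_c − 0.78 − 7.37 − x)×3.21
The z_c×3.21 term appears on both sides and cancels. Collect the known terms of each column as K = Σ(ρt)_known − 3.21 × (depth of known layers): K_1 = 83.572 − 3.21×28.95 = −9.3575; K_2 = 20.9033 − 3.21×(0.78 + 7.37) = −5.2582.
Balance: K_1 = K_2 − x×(3.21 − 1.03), so x = (K_2 − K_1)/(3.21 − 1.03) = 4.0993/2.18 = 1.88 km.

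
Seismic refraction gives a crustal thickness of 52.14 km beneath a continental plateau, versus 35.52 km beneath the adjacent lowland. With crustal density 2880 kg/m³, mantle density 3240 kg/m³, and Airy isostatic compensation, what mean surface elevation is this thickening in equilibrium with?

1.85 km

Excess crust Δ = 52.14 km − 35.52 km = 16.62 km, split between elevation h and root r with h + r = Δ.
Airy balance ρ_c h = (ρ_m − ρ_c) r gives r = h ρ_c/(ρ_m − ρ_c), so h (1 + ρ_c/(ρ_m − ρ_c)) = Δ, i.e. h = Δ (ρ_m − ρ_c)/ρ_m.
h = 16.62 km × 360/3240 = 1.85 km.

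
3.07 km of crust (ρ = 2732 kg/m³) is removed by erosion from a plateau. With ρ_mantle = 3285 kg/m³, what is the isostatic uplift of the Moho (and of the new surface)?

Unloading: uplift u = e ρ_c/ρ_m = 3.07 km × 2732/3285 = 2.55 km.

2.55 km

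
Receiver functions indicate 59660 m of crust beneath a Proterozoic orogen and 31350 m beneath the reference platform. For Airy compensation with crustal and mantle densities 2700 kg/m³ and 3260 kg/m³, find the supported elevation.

4860 m

Excess crust Δ = 59660 m − 31350 m = 28310 m, split between elevation h and root r with h + r = Δ.
Airy balance ρ_c h = (ρ_m − ρ_c) r gives r = h ρ_c/(ρ_m − ρ_c), so h (1 + ρ_c/(ρ_m − ρ_c)) = Δ, i.e. h = Δ (ρ_m − ρ_c)/ρ_m.
h = 28310 m × 560/3260 = 4860 m.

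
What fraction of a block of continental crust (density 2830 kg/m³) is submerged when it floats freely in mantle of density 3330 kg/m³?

0.85

Submerged fraction = ρ_obj/ρ_fluid = 2830/3330 = 0.85.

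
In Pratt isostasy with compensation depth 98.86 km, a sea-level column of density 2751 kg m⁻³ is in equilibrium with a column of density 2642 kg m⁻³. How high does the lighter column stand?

ρ_ref D = ρ (D + h) → h = D (ρ_ref − ρ)/ρ.
h = 98.86 km × (2751 − 2642)/2642 = 4.08 km.

4.08 km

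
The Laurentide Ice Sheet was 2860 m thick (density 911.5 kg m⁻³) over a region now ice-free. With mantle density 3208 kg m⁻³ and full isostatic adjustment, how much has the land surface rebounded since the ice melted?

813 m

Removing the load lets mantle flow back in; uplift u satisfies ρ_ice t = ρ_m u.
u = t ρ_ice/ρ_m = 2860 m × 911.5/3208 = 813 m.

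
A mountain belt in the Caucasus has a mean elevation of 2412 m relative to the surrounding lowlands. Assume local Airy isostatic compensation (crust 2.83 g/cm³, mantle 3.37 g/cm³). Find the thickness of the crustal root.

Isostatic balance requires: the weight of the topography is balanced by the buoyancy of the root, ρ_c h = (ρ_m − ρ_c) r.
r = h · ρ_c / (ρ_m − ρ_c) = 2412 m × 2.83 / (3.37 − 2.83) = 12600 m.

12600 m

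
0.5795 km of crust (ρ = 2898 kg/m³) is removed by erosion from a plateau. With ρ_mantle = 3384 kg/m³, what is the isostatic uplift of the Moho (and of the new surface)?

0.496 km

Unloading: uplift u = e ρ_c/ρ_m = 0.5795 km × 2898/3384 = 0.496 km.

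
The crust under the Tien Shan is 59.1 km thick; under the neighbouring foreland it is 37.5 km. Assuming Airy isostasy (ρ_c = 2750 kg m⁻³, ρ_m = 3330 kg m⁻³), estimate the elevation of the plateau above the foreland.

3.76 km

Excess crust Δ = 59.1 km − 37.5 km = 21.6 km, split between elevation h and root r with h + r = Δ.
Airy balance ρ_c h = (ρ_m − ρ_c) r gives r = h ρ_c/(ρ_m − ρ_c), so h (1 + ρ_c/(ρ_m − ρ_c)) = Δ, i.e. h = Δ (ρ_m − ρ_c)/ρ_m.
h = 21.6 km × 580/3330 = 3.76 km.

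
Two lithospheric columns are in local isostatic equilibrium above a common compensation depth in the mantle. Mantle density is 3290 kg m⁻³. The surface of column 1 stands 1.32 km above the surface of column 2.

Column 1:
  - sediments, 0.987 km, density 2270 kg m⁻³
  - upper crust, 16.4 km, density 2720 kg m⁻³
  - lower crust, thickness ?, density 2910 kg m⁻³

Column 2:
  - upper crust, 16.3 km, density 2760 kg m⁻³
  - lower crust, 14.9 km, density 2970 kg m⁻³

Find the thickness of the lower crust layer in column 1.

Take the compensation level at the base of the deeper column (depth z_c below the surface of column 1) and equate Σ ρ_i t_i down to z_c; mantle fills any gap and the z_c terms cancel.
Column 1: 0.987×2270 + 16.4×2720 + x×2910 + (z_c − 17.387 − x)×3290
Column 2: 1.32×0 + 16.3×2760 + 14.9×2970 + (z_c − 1.32 − 31.2)×3290
The z_c×3290 term appears on both sides and cancels. Collect the known terms of each column as K = Σ(ρt)_known − 3290 × (depth of known layers): K_1 = 46848.49 − 3290×17.387 = −10354.74; K_2 = 89241 − 3290×(1.32 + 31.2) = −17749.8.
Balance: K_1 − x×(3290 − 2910) = K_2, so x = (K_1 − K_2)/(3290 − 2910) = 7395.06/380 = 19.5 km.

19.5 km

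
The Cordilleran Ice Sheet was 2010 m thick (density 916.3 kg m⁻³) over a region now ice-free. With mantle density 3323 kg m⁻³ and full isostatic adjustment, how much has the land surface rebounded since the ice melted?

Removing the load lets mantle flow back in; uplift u satisfies ρ_ice t = ρ_m u.
u = t ρ_ice/ρ_m = 2010 m × 916.3/3323 = 554 m.

554 m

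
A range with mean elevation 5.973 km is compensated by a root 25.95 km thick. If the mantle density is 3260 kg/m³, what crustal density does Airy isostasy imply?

ρ_c h = (ρ_m − ρ_c) r → ρ_c (h + r) = ρ_m r → ρ_c = ρ_m r / (h + r).
ρ_c = 3260 × 25.95 km / (5.973 km + 25.95 km) = 2650 kg/m³.

2650 kg/m³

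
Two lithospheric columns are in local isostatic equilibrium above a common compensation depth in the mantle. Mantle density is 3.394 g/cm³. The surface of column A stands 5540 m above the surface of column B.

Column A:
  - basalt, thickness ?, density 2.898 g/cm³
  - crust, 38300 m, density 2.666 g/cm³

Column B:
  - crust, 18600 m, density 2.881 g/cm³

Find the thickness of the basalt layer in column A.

Take the compensation level at the base of the deeper column (depth z_c below the surface of column A) and equate Σ ρ_i t_i down to z_c; mantle fills any gap and the z_c terms cancel.
Column A: x×2.898 + 38300×2.666 + (z_c − 38300 − x)×3.394
Column B: 5540×0 + 18600×2.881 + (z_c − 5540 − 18600)×3.394
The z_c×3.394 term appears on both sides and cancels. Collect the known terms of each column as K = Σ(ρt)_known − 3.394 × (depth of known layers): K_A = 102107.8 − 3.394×38300 = −27882.4; K_B = 53586.6 − 3.394×(5540 + 18600) = −28344.56.
Balance: K_A − x×(3.394 − 2.898) = K_B, so x = (K_A − K_B)/(3.394 − 2.898) = 462.16/0.496 = 932 m.

932 m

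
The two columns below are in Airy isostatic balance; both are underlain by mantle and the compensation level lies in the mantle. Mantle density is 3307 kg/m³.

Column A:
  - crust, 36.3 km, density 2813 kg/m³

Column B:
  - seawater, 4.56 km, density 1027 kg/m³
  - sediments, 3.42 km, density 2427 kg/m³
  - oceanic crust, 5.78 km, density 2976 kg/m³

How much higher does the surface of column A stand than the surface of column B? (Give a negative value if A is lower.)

For any compensation level in the mantle, the mantle terms cancel and isostasy reduces to e = (Σt_A − Σt_B) − (Σ(ρt)_A − Σ(ρt)_B) / ρ_m.
Σt_A = 36.3 km; Σt_B = 13.76 km; Σ(ρt)_A = 102111.9; Σ(ρt)_B = 30184.74 (in km·kg/m³).
e = (36.3 − 13.76) − (102111.9 − 30184.74) / 3307 = 0.79 km.

0.79 km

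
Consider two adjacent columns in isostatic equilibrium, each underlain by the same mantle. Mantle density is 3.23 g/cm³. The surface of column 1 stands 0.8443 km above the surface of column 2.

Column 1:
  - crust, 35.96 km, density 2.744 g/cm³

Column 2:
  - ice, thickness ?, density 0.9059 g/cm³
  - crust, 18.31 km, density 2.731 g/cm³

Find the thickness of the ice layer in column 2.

2.42 km

Take the compensation level at the base of the deeper column (depth z_c below the surface of column 1) and equate Σ ρ_i t_i down to z_c; mantle fills any gap and the z_c terms cancel.
Column 1: 35.96×2.744 + (z_c − 35.96)×3.23
Column 2: 0.8443×0 + x×0.9059 + 18.31×2.731 + (z_c − 0.8443 − 18.31 − x)×3.23
The z_c×3.23 term appears on both sides and cancels. Collect the known terms of each column as K = Σ(ρt)_known − 3.23 × (depth of known layers): K_1 = 98.67424 − 3.23×35.96 = −17.47656; K_2 = 50.00461 − 3.23×(0.8443 + 18.31) = −11.863779.
Balance: K_1 = K_2 − x×(3.23 − 0.9059), so x = (K_2 − K_1)/(3.23 − 0.9059) = 5.61278/2.3241 = 2.42 km.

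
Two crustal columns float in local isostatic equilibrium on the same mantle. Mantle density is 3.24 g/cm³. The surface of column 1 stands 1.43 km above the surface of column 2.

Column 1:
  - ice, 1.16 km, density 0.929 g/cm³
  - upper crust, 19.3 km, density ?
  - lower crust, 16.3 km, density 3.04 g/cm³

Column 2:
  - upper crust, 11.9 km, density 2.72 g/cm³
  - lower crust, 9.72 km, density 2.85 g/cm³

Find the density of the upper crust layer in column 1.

2.79 g/cm³

Take the compensation level at the base of the deeper column (depth z_c below the surface of column 1) and equate Σ ρ_i t_i down to z_c; mantle fills any gap and the z_c terms cancel.
Column 1: 1.16×0.929 + 19.3×ρ + 16.3×3.04 + (z_c − 36.76)×3.24
Column 2: 1.43×0 + 11.9×2.72 + 9.72×2.85 + (z_c − 1.43 − 21.62)×3.24
The z_c×3.24 term appears on both sides and cancels. Collect the known terms of each column as K = Σ(ρt)_known − 3.24 × (depth of known layers): K_1 = 50.62964 − 3.24×36.76 = −68.47276; K_2 = 60.07 − 3.24×(1.43 + 21.62) = −14.612.
Balance: K_1 + 19.3×ρ = K_2, so ρ = (K_2 − K_1)/19.3 = 53.8608/19.3 = 2.79 g/cm³.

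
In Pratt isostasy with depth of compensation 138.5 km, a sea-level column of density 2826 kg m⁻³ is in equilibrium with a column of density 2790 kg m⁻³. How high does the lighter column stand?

ρ_ref D = ρ (D + h) → h = D (ρ_ref − ρ)/ρ.
h = 138.5 km × (2826 − 2790)/2790 = 1.79 km.

1.79 km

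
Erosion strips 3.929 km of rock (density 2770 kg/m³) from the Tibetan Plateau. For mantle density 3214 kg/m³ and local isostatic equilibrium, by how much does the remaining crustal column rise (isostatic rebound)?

3.39 km

Unloading: uplift u = e ρ_c/ρ_m = 3.929 km × 2770/3214 = 3.39 km.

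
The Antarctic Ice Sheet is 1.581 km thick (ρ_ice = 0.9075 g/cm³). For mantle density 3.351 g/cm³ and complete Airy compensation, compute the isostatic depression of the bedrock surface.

In Airy isostatic equilibrium: the ice load ρ_ice t is balanced by mantle displaced below, ρ_m s.
s = t ρ_ice / ρ_m = 1.581 km × 0.9075/3.351 = 0.428 km.

0.428 km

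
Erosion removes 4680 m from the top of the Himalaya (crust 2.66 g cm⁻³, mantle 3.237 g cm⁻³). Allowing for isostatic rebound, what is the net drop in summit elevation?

Rebound u = e ρ_c/ρ_m = 4680 m × 2.66/3.237 = 3846 m.
Net surface drop = e − u = 4680 m − 3846 m = e (ρ_m − ρ_c)/ρ_m = 834 m.

834 m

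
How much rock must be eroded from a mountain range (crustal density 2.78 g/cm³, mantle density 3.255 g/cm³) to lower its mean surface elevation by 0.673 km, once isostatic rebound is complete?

4.61 km

Net drop Δ = e − u = e − e ρ_c/ρ_m = e (ρ_m − ρ_c)/ρ_m.
e = Δ ρ_m/(ρ_m − ρ_c) = 0.673 km × 3.255/0.475 = 4.61 km.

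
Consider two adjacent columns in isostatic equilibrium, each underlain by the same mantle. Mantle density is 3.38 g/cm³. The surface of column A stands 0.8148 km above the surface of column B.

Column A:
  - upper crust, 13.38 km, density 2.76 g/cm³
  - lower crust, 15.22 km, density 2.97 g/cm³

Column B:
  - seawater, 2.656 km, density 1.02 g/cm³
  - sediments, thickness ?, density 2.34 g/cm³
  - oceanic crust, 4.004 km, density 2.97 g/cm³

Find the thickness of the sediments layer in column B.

Take the compensation level at the base of the deeper column (depth z_c below the surface of column A) and equate Σ ρ_i t_i down to z_c; mantle fills any gap and the z_c terms cancel.
Column A: 13.38×2.76 + 15.22×2.97 + (z_c − 28.6)×3.38
Column B: 0.8148×0 + 2.656×1.02 + x×2.34 + 4.004×2.97 + (z_c − 0.8148 − 6.66 − x)×3.38
The z_c×3.38 term appears on both sides and cancels. Collect the known terms of each column as K = Σ(ρt)_known − 3.38 × (depth of known layers): K_A = 82.1322 − 3.38×28.6 = −14.5358; K_B = 14.601 − 3.38×(0.8148 + 6.66) = −10.663824.
Balance: K_A = K_B − x×(3.38 − 2.34), so x = (K_B − K_A)/(3.38 − 2.34) = 3.87198/1.04 = 3.72 km.

3.72 km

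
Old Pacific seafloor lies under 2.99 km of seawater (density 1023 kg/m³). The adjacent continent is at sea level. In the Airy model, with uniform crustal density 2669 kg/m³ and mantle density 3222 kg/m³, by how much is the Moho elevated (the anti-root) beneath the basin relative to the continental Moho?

8.9 km

Equating mass per unit area of the two columns: replacing crust with seawater at the top is compensated by replacing crust with mantle at the base: d (ρ_c − ρ_w) = a (ρ_m − ρ_c).
a = d (ρ_c − ρ_w)/(ρ_m − ρ_c) = 2.99 km × 1646/553 = 8.9 km.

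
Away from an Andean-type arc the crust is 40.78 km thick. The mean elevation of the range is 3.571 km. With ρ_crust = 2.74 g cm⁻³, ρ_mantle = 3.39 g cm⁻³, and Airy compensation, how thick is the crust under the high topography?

Root depth r = h ρ_c / (ρ_m − ρ_c) = 3.571 km × 2.74 / 0.65 = 15.05 km.
Total thickness = T + h + r = 40.78 km + 3.571 km + 15.05 km = 59.4 km.

59.4 km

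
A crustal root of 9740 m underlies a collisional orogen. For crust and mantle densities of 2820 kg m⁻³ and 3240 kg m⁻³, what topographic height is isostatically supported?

1450 m

In Airy isostatic equilibrium: ρ_c h = (ρ_m − ρ_c) r.
h = r (ρ_m − ρ_c) / ρ_c = 9740 m × (3240 − 2820) / 2820 = 1450 m.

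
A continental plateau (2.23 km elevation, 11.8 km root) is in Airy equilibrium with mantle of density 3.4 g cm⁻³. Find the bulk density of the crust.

ρ_c h = (ρ_m − ρ_c) r → ρ_c (h + r) = ρ_m r → ρ_c = ρ_m r / (h + r).
ρ_c = 3.4 × 11.8 km / (2.23 km + 11.8 km) = 2.86 g cm⁻³.

2.86 g cm⁻³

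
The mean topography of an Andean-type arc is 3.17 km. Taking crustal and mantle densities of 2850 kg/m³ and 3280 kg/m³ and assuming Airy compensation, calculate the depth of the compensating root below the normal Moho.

Balancing pressure at the compensation depth: the weight of the topography is balanced by the buoyancy of the root, ρ_c h = (ρ_m − ρ_c) r.
r = h · ρ_c / (ρ_m − ρ_c) = 3.17 km × 2850 / (3280 − 2850) = 21 km.

21 km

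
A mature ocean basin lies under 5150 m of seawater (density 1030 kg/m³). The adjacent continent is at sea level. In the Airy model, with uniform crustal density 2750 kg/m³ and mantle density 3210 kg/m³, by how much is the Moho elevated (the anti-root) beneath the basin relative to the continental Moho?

19300 m

Isostatic balance requires: replacing crust with seawater at the top is compensated by replacing crust with mantle at the base: d (ρ_c − ρ_w) = a (ρ_m − ρ_c).
a = d (ρ_c − ρ_w)/(ρ_m − ρ_c) = 5150 m × 1720/460 = 19300 m.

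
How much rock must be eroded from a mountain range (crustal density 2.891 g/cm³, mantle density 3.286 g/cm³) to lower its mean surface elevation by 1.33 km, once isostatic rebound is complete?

11.1 km

Net drop Δ = e − u = e − e ρ_c/ρ_m = e (ρ_m − ρ_c)/ρ_m.
e = Δ ρ_m/(ρ_m − ρ_c) = 1.33 km × 3.286/0.395 = 11.1 km.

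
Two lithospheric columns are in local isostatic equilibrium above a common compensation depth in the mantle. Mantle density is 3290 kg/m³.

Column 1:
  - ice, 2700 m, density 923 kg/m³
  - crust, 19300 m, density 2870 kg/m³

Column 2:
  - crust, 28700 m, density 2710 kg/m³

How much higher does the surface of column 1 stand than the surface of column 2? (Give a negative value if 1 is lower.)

−653 m

For any compensation level in the mantle, the mantle terms cancel and isostasy reduces to e = (Σt_1 − Σt_2) − (Σ(ρt)_1 − Σ(ρt)_2) / ρ_m.
Σt_1 = 22000 m; Σt_2 = 28700 m; Σ(ρt)_1 = 57883100; Σ(ρt)_2 = 77777000 (in m·kg/m³).
e = (22000 − 28700) − (57883100 − 77777000) / 3290 = −653 m.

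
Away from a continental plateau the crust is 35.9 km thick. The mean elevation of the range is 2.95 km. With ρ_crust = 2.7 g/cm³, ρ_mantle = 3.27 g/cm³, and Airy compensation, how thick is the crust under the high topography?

52.8 km

Root depth r = h ρ_c / (ρ_m − ρ_c) = 2.95 km × 2.7 / 0.57 = 13.97 km.
Total thickness = T + h + r = 35.9 km + 2.95 km + 13.97 km = 52.8 km.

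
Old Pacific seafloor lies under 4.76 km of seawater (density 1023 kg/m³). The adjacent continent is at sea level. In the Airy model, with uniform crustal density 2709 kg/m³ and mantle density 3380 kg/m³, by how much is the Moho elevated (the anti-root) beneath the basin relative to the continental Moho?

12 km

Equating mass per unit area of the two columns: replacing crust with seawater at the top is compensated by replacing crust with mantle at the base: d (ρ_c − ρ_w) = a (ρ_m − ρ_c).
a = d (ρ_c − ρ_w)/(ρ_m − ρ_c) = 4.76 km × 1686/671 = 12 km.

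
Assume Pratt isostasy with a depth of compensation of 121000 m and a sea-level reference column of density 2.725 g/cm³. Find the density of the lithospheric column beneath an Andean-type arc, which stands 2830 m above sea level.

2.66 g/cm³

Pratt balance: ρ_ref D = ρ (D + h).
ρ = ρ_ref D/(D + h) = 2.725 × 121000 m/(121000 m + 2830 m) = 2.66 g/cm³.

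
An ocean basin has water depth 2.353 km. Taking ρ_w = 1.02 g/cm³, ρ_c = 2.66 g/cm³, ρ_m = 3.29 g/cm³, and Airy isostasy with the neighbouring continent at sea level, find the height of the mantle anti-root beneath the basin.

6.13 km

For local isostatic compensation: replacing crust with seawater at the top is compensated by replacing crust with mantle at the base: d (ρ_c − ρ_w) = a (ρ_m − ρ_c).
a = d (ρ_c − ρ_w)/(ρ_m − ρ_c) = 2.353 km × 1.64/0.63 = 6.13 km.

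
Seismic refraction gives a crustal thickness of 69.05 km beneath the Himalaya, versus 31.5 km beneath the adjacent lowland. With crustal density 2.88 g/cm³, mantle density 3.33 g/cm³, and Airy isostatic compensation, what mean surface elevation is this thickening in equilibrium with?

Excess crust Δ = 69.05 km − 31.5 km = 37.55 km, split between elevation h and root r with h + r = Δ.
Airy balance ρ_c h = (ρ_m − ρ_c) r gives r = h ρ_c/(ρ_m − ρ_c), so h (1 + ρ_c/(ρ_m − ρ_c)) = Δ, i.e. h = Δ (ρ_m − ρ_c)/ρ_m.
h = 37.55 km × 0.45/3.33 = 5.07 km.

5.07 km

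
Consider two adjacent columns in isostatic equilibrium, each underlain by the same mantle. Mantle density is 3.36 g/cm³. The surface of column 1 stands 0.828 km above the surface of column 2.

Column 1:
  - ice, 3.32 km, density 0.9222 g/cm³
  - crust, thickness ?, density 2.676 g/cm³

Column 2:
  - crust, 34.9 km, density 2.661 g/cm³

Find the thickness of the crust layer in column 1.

Take the compensation level at the base of the deeper column (depth z_c below the surface of column 1) and equate Σ ρ_i t_i down to z_c; mantle fills any gap and the z_c terms cancel.
Column 1: 3.32×0.9222 + x×2.676 + (z_c − 3.32 − x)×3.36
Column 2: 0.828×0 + 34.9×2.661 + (z_c − 0.828 − 34.9)×3.36
The z_c×3.36 term appears on both sides and cancels. Collect the known terms of each column as K = Σ(ρt)_known − 3.36 × (depth of known layers): K_1 = 3.061704 − 3.36×3.32 = −8.093496; K_2 = 92.8689 − 3.36×(0.828 + 34.9) = −27.17718.
Balance: K_1 − x×(3.36 − 2.676) = K_2, so x = (K_1 − K_2)/(3.36 − 2.676) = 19.0837/0.684 = 27.9 km.

27.9 km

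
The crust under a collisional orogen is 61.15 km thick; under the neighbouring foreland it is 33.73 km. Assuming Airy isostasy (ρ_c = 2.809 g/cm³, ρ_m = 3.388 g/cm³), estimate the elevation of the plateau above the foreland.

Excess crust Δ = 61.15 km − 33.73 km = 27.42 km, split between elevation h and root r with h + r = Δ.
Airy balance ρ_c h = (ρ_m − ρ_c) r gives r = h ρ_c/(ρ_m − ρ_c), so h (1 + ρ_c/(ρ_m − ρ_c)) = Δ, i.e. h = Δ (ρ_m − ρ_c)/ρ_m.
h = 27.42 km × 0.579/3.388 = 4.69 km.

4.69 km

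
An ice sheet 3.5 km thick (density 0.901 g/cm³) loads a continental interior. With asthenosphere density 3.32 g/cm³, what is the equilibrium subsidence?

0.95 km

In Airy isostatic equilibrium: the ice load ρ_ice t is balanced by mantle displaced below, ρ_m s.
s = t ρ_ice / ρ_m = 3.5 km × 0.901/3.32 = 0.95 km.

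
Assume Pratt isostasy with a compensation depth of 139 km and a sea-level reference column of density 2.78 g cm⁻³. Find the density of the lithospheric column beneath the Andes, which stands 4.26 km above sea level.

Pratt balance: ρ_ref D = ρ (D + h).
ρ = ρ_ref D/(D + h) = 2.78 × 139 km/(139 km + 4.26 km) = 2.7 g cm⁻³.

2.7 g cm⁻³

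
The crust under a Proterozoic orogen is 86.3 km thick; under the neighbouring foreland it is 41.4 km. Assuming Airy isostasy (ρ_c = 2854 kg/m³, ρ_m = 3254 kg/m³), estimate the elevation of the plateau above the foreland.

5.52 km

Excess crust Δ = 86.3 km − 41.4 km = 44.9 km, split between elevation h and root r with h + r = Δ.
Airy balance ρ_c h = (ρ_m − ρ_c) r gives r = h ρ_c/(ρ_m − ρ_c), so h (1 + ρ_c/(ρ_m − ρ_c)) = Δ, i.e. h = Δ (ρ_m − ρ_c)/ρ_m.
h = 44.9 km × 400/3254 = 5.52 km.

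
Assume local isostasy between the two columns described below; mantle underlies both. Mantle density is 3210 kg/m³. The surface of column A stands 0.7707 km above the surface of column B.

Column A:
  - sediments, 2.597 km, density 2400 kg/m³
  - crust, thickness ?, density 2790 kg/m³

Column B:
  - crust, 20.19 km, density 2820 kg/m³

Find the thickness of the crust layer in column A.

Take the compensation level at the base of the deeper column (depth z_c below the surface of column A) and equate Σ ρ_i t_i down to z_c; mantle fills any gap and the z_c terms cancel.
Column A: 2.597×2400 + x×2790 + (z_c − 2.597 − x)×3210
Column B: 0.7707×0 + 20.19×2820 + (z_c − 0.7707 − 20.19)×3210
The z_c×3210 term appears on both sides and cancels. Collect the known terms of each column as K = Σ(ρt)_known − 3210 × (depth of known layers): K_A = 6232.8 − 3210×2.597 = −2103.57; K_B = 56935.8 − 3210×(0.7707 + 20.19) = −10348.047.
Balance: K_A − x×(3210 − 2790) = K_B, so x = (K_A − K_B)/(3210 − 2790) = 8244.48/420 = 19.6 km.

19.6 km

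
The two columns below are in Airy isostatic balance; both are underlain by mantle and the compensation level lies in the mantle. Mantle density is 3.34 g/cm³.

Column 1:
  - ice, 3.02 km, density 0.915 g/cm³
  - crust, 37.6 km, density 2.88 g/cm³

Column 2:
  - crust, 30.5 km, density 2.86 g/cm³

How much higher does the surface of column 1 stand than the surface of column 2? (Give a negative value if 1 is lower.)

2.99 km

For any compensation level in the mantle, the mantle terms cancel and isostasy reduces to e = (Σt_1 − Σt_2) − (Σ(ρt)_1 − Σ(ρt)_2) / ρ_m.
Σt_1 = 40.62 km; Σt_2 = 30.5 km; Σ(ρt)_1 = 111.0513; Σ(ρt)_2 = 87.23 (in km·g/cm³).
e = (40.62 − 30.5) − (111.0513 − 87.23) / 3.34 = 2.99 km.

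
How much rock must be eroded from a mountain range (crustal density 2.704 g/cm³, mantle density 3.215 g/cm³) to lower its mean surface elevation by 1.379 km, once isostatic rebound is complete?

8.68 km

Net drop Δ = e − u = e − e ρ_c/ρ_m = e (ρ_m − ρ_c)/ρ_m.
e = Δ ρ_m/(ρ_m − ρ_c) = 1.379 km × 3.215/0.511 = 8.68 km.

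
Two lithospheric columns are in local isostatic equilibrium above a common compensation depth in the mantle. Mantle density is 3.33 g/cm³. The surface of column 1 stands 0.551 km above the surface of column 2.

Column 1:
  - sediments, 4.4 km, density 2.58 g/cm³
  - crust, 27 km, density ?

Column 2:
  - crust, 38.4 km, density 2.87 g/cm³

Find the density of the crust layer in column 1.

Take the compensation level at the base of the deeper column (depth z_c below the surface of column 1) and equate Σ ρ_i t_i down to z_c; mantle fills any gap and the z_c terms cancel.
Column 1: 4.4×2.58 + 27×ρ + (z_c − 31.4)×3.33
Column 2: 0.551×0 + 38.4×2.87 + (z_c − 0.551 − 38.4)×3.33
The z_c×3.33 term appears on both sides and cancels. Collect the known terms of each column as K = Σ(ρt)_known − 3.33 × (depth of known layers): K_1 = 11.352 − 3.33×31.4 = −93.21; K_2 = 110.208 − 3.33×(0.551 + 38.4) = −19.49883.
Balance: K_1 + 27×ρ = K_2, so ρ = (K_2 − K_1)/27 = 73.7112/27 = 2.73 g/cm³.

2.73 g/cm³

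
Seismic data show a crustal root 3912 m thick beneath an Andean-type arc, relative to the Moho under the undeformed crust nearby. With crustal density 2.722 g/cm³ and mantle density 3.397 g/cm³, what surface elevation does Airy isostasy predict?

For local isostatic compensation: ρ_c h = (ρ_m − ρ_c) r.
h = r (ρ_m − ρ_c) / ρ_c = 3912 m × (3.397 − 2.722) / 2.722 = 970 m.

970 m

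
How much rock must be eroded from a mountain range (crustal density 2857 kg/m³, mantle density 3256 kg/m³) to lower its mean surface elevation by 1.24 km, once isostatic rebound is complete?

10.1 km

Net drop Δ = e − u = e − e ρ_c/ρ_m = e (ρ_m − ρ_c)/ρ_m.
e = Δ ρ_m/(ρ_m − ρ_c) = 1.24 km × 3256/399 = 10.1 km.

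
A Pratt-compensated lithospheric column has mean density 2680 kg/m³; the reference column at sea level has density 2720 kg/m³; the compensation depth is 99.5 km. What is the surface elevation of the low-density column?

ρ_ref D = ρ (D + h) → h = D (ρ_ref − ρ)/ρ.
h = 99.5 km × (2720 − 2680)/2680 = 1.49 km.

1.49 km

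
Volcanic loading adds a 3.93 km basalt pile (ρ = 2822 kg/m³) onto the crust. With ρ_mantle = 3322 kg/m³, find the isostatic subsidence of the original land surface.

3.34 km

Subaerial loading: s = t ρ_load / ρ_m.
s = 3.93 km × 2822/3322 = 3.34 km.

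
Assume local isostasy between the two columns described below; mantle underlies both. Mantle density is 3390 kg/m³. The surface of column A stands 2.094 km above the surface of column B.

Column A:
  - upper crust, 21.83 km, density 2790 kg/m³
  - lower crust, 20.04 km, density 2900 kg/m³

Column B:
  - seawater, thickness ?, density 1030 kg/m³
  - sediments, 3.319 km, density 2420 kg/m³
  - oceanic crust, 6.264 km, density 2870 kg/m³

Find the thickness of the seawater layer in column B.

3.96 km

Take the compensation level at the base of the deeper column (depth z_c below the surface of column A) and equate Σ ρ_i t_i down to z_c; mantle fills any gap and the z_c terms cancel.
Column A: 21.83×2790 + 20.04×2900 + (z_c − 41.87)×3390
Column B: 2.094×0 + x×1030 + 3.319×2420 + 6.264×2870 + (z_c − 2.094 − 9.583 − x)×3390
The z_c×3390 term appears on both sides and cancels. Collect the known terms of each column as K = Σ(ρt)_known − 3390 × (depth of known layers): K_A = 119021.7 − 3390×41.87 = −22917.6; K_B = 26009.66 − 3390×(2.094 + 9.583) = −13575.37.
Balance: K_A = K_B − x×(3390 − 1030), so x = (K_B − K_A)/(3390 − 1030) = 9342.23/2360 = 3.96 km.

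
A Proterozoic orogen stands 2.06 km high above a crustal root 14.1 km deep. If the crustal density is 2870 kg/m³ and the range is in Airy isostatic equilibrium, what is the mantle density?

Airy balance: ρ_c h = (ρ_m − ρ_c) r → ρ_m = ρ_c (1 + h/r).
ρ_m = 2870 × (1 + 2.06 km/14.1 km) = 3290 kg/m³.

3290 kg/m³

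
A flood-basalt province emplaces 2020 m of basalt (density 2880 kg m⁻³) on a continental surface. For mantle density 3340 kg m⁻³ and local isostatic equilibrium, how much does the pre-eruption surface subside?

Subaerial loading: s = t ρ_load / ρ_m.
s = 2020 m × 2880/3340 = 1740 m.

1740 m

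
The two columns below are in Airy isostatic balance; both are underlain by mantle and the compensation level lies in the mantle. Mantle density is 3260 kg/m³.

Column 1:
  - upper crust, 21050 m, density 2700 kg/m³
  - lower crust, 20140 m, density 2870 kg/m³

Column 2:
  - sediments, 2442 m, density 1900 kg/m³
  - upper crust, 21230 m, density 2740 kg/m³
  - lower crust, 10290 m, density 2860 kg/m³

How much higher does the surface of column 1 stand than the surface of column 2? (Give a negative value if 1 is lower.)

358 m

For any compensation level in the mantle, the mantle terms cancel and isostasy reduces to e = (Σt_1 − Σt_2) − (Σ(ρt)_1 − Σ(ρt)_2) / ρ_m.
Σt_1 = 41190 m; Σt_2 = 33962 m; Σ(ρt)_1 = 114636800; Σ(ρt)_2 = 92239400 (in m·kg/m³).
e = (41190 − 33962) − (114636800 − 92239400) / 3260 = 358 m.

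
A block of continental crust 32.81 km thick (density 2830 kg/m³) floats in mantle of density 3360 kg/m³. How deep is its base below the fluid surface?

27.6 km

Draft d = t ρ_obj/ρ_fluid = 32.81 km × 2830/3360 = 27.6 km.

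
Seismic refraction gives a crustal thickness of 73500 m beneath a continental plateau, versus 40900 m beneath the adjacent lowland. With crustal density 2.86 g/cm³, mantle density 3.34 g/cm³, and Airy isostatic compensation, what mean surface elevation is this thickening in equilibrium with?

4690 m

Excess crust Δ = 73500 m − 40900 m = 32600 m, split between elevation h and root r with h + r = Δ.
Airy balance ρ_c h = (ρ_m − ρ_c) r gives r = h ρ_c/(ρ_m − ρ_c), so h (1 + ρ_c/(ρ_m − ρ_c)) = Δ, i.e. h = Δ (ρ_m − ρ_c)/ρ_m.
h = 32600 m × 0.48/3.34 = 4690 m.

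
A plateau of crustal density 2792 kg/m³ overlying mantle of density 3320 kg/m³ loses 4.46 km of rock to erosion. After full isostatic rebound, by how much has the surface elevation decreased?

0.709 km

Rebound u = e ρ_c/ρ_m = 4.46 km × 2792/3320 = 3.751 km.
Net surface drop = e − u = 4.46 km − 3.751 km = e (ρ_m − ρ_c)/ρ_m = 0.709 km.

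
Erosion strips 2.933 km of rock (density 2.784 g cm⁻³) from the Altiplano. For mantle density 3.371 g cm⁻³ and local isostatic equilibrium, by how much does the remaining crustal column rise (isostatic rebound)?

2.42 km

Unloading: uplift u = e ρ_c/ρ_m = 2.933 km × 2.784/3.371 = 2.42 km.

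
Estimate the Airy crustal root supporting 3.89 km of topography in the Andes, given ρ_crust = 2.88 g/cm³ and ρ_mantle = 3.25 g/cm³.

30.3 km

Equating mass per unit area of the two columns: the weight of the topography is balanced by the buoyancy of the root, ρ_c h = (ρ_m − ρ_c) r.
r = h · ρ_c / (ρ_m − ρ_c) = 3.89 km × 2.88 / (3.25 − 2.88) = 30.3 km.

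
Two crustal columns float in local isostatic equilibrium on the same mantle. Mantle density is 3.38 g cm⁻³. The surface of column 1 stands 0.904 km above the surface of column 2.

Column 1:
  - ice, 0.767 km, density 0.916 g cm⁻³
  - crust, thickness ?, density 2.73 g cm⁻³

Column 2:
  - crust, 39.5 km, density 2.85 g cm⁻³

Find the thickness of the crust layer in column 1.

34 km

Take the compensation level at the base of the deeper column (depth z_c below the surface of column 1) and equate Σ ρ_i t_i down to z_c; mantle fills any gap and the z_c terms cancel.
Column 1: 0.767×0.916 + x×2.73 + (z_c − 0.767 − x)×3.38
Column 2: 0.904×0 + 39.5×2.85 + (z_c − 0.904 − 39.5)×3.38
The z_c×3.38 term appears on both sides and cancels. Collect the known terms of each column as K = Σ(ρt)_known − 3.38 × (depth of known layers): K_1 = 0.702572 − 3.38×0.767 = −1.889888; K_2 = 112.575 − 3.38×(0.904 + 39.5) = −23.99052.
Balance: K_1 − x×(3.38 − 2.73) = K_2, so x = (K_1 − K_2)/(3.38 − 2.73) = 22.1006/0.65 = 34 km.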